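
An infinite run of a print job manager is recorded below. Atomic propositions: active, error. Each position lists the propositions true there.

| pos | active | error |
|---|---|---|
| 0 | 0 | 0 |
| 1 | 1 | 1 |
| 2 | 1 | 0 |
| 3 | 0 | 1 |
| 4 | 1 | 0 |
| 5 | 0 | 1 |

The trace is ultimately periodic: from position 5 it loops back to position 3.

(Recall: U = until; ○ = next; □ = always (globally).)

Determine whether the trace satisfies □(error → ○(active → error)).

error → ○(active → error) must hold at every position from 0 onward. It fails at position 1, so □(error → ○(active → error)) is false.
Positions where error holds: 1, 3, 5.
Check ○(active → error) at each: 1→fails, 3→fails, 5→ok.

No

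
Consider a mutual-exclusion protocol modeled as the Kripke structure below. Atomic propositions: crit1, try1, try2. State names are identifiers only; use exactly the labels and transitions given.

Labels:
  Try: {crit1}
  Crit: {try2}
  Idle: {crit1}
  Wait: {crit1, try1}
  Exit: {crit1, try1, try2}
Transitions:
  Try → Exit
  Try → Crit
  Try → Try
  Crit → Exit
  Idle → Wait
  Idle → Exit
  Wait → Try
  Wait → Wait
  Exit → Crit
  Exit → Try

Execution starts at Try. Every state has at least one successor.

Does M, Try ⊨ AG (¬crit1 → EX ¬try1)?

States satisfying ¬crit1 → EX ¬try1: {Try, Idle, Wait, Exit}.
States satisfying AG (¬crit1 → EX ¬try1): ∅.
Crit is reachable from Try and violates ¬crit1 → EX ¬try1, so AG fails at Try.
Try ∉ Sat(AG (¬crit1 → EX ¬try1)).

Does not hold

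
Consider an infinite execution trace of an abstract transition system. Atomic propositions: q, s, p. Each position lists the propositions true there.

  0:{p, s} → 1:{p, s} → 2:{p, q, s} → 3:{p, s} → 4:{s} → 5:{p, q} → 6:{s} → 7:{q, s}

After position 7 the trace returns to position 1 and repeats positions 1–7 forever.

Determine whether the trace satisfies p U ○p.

Satisfied

Walking from position 0: ○p first holds at position 0, and p holds at every earlier position along the way, so p U ○p holds.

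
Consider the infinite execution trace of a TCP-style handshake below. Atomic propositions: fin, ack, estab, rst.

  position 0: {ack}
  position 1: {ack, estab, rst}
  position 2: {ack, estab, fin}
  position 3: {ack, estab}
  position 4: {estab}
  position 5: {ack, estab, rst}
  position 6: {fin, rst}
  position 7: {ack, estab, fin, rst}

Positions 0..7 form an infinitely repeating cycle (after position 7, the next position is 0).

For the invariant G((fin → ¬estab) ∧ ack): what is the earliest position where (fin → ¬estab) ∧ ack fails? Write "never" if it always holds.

Check (fin → ¬estab) ∧ ack at each position in order: 0 ✓, 1 ✓.
At position 2 the labels are {ack, estab, fin}, so (fin → ¬estab) ∧ ack is false there. This is the first violation.

2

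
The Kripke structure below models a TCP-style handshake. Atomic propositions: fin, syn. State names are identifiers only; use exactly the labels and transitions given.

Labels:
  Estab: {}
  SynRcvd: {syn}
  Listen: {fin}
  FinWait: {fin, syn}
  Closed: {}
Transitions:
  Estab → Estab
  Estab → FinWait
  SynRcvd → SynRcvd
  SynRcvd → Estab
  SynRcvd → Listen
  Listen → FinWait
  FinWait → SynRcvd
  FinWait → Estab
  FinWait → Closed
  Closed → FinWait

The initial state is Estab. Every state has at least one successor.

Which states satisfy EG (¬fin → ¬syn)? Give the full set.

States satisfying ¬fin → ¬syn: {Estab, Listen, FinWait, Closed}.
States satisfying EG (¬fin → ¬syn): {Estab, Listen, FinWait, Closed}.

{Estab, Listen, FinWait, Closed}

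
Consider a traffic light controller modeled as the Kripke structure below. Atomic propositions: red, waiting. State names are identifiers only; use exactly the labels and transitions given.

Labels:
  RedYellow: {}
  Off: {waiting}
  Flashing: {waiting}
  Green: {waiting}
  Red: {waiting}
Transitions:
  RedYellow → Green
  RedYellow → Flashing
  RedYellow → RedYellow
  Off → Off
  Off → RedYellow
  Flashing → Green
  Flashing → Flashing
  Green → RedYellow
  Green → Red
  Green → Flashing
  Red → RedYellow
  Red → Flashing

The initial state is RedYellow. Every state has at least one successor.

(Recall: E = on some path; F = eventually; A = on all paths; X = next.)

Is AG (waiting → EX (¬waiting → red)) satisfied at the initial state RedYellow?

Yes

States satisfying waiting → EX (¬waiting → red): {RedYellow, Off, Flashing, Green, Red}.
States satisfying AG (waiting → EX (¬waiting → red)): {RedYellow, Off, Flashing, Green, Red}.
Every state reachable from RedYellow satisfies waiting → EX (¬waiting → red).
RedYellow ∈ Sat(AG (waiting → EX (¬waiting → red))).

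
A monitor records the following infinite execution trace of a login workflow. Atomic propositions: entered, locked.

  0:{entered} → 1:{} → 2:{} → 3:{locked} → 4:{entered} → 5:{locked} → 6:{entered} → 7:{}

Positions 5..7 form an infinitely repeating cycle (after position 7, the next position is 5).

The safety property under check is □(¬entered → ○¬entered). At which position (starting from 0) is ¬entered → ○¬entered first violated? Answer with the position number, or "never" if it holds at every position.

Check ¬entered → ○¬entered at each position in order: 0 ✓, 1 ✓, 2 ✓.
At position 3 the labels are {locked} and the next position 4 has {entered}, so ¬entered → ○¬entered is false there. This is the first violation.

3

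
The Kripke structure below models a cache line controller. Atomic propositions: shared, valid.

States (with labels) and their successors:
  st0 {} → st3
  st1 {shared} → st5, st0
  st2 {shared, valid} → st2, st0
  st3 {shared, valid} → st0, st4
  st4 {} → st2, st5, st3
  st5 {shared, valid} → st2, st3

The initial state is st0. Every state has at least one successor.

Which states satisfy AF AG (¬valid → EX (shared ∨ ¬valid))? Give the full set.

{st0, st1, st2, st3, st4, st5}

States satisfying AG (¬valid → EX (shared ∨ ¬valid)): {st0, st1, st2, st3, st4, st5}.
States satisfying AF AG (¬valid → EX (shared ∨ ¬valid)): {st0, st1, st2, st3, st4, st5}.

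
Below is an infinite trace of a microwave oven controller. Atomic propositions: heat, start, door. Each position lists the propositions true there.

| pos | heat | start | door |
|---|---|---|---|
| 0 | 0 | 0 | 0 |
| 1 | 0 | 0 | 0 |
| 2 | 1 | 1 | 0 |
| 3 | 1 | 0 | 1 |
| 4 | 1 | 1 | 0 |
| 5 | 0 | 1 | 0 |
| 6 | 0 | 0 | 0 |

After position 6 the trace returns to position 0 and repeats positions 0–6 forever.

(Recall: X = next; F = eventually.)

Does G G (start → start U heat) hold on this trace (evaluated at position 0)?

Does not hold

G (start → start U heat) must hold at every position from 0 onward. It fails at position 0, so G G (start → start U heat) is false.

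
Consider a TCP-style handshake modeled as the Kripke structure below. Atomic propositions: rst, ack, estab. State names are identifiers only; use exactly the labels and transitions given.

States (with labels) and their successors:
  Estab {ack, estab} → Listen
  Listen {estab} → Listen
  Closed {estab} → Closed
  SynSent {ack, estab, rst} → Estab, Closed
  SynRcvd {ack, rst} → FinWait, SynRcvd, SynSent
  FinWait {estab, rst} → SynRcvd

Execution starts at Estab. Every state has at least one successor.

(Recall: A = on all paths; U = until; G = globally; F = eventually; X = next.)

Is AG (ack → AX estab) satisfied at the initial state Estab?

Satisfied

States satisfying ack → AX estab: {Estab, Listen, Closed, SynSent, FinWait}.
States satisfying AG (ack → AX estab): {Estab, Listen, Closed, SynSent}.
Every state reachable from Estab satisfies ack → AX estab.
Estab ∈ Sat(AG (ack → AX estab)).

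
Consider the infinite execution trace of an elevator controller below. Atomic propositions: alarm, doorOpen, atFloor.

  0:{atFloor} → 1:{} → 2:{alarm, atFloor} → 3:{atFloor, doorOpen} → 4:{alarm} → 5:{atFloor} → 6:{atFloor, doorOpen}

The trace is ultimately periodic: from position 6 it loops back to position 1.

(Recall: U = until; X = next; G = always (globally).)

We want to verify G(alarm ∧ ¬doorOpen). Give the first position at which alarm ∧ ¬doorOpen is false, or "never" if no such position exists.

0

At position 0 the labels are {atFloor}, so alarm ∧ ¬doorOpen is false there. This is the first violation.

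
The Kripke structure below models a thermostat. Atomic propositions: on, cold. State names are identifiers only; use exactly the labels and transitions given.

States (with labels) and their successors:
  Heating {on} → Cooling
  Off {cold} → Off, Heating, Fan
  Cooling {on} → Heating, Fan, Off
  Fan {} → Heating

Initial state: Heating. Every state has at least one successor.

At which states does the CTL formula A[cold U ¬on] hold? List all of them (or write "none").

States satisfying cold: {Off}.
States satisfying ¬on: {Off, Fan}.
States satisfying A[cold U ¬on]: {Off, Fan}.

{Off, Fan}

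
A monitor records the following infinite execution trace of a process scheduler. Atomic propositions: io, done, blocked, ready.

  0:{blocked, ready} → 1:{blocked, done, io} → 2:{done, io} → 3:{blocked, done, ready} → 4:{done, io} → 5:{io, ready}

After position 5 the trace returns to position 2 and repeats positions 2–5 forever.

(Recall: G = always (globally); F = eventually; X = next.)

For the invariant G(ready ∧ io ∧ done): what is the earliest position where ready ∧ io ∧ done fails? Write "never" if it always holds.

At position 0 the labels are {blocked, ready}, so ready ∧ io ∧ done is false there. This is the first violation.

0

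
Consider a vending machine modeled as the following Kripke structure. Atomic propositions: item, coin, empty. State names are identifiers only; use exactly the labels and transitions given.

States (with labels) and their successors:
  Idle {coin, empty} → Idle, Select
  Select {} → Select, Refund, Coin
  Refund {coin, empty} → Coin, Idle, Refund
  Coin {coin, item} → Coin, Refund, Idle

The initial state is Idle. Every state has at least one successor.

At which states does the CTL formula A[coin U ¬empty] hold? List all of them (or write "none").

States satisfying coin: {Idle, Refund, Coin}.
States satisfying ¬empty: {Select, Coin}.
States satisfying A[coin U ¬empty]: {Select, Coin}.

{Select, Coin}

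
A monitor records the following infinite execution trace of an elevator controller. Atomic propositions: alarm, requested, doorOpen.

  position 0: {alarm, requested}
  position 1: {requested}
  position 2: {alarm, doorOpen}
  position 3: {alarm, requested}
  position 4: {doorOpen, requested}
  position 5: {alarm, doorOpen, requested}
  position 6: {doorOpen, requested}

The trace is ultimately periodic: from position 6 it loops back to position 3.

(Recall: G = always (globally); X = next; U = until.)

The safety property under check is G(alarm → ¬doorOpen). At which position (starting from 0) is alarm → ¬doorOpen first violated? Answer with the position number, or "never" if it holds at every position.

Check alarm → ¬doorOpen at each position in order: 0 ✓, 1 ✓.
At position 2 the labels are {alarm, doorOpen}, so alarm → ¬doorOpen is false there. This is the first violation.

2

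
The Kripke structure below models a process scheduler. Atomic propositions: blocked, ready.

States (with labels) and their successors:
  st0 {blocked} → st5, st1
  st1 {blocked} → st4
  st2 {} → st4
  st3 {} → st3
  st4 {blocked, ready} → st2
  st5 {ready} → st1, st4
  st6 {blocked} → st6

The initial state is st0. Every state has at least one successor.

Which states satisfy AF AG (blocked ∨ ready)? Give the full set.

States satisfying AG (blocked ∨ ready): {st6}.
States satisfying AF AG (blocked ∨ ready): {st6}.

{st6}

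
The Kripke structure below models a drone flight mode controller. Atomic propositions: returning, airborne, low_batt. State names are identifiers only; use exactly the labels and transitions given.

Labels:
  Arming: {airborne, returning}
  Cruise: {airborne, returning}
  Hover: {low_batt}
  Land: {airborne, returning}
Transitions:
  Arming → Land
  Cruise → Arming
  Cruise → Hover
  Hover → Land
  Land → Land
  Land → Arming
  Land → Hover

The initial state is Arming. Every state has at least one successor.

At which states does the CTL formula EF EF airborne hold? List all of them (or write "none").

States satisfying EF airborne: {Arming, Cruise, Hover, Land}.
States satisfying EF EF airborne: {Arming, Cruise, Hover, Land}.

{Arming, Cruise, Hover, Land}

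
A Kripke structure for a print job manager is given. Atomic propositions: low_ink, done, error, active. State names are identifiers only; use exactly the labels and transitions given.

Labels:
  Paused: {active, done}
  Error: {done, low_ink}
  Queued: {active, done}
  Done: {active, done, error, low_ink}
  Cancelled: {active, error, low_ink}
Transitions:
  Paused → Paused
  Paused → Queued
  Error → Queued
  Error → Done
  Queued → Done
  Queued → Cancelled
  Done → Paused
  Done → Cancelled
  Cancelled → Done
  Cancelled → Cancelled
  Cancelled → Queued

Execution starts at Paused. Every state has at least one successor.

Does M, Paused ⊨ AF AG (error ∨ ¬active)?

No

States satisfying AG (error ∨ ¬active): ∅.
States satisfying AF AG (error ∨ ¬active): ∅.
There is a path from Paused along which AG (error ∨ ¬active) never holds.
Paused ∉ Sat(AF AG (error ∨ ¬active)).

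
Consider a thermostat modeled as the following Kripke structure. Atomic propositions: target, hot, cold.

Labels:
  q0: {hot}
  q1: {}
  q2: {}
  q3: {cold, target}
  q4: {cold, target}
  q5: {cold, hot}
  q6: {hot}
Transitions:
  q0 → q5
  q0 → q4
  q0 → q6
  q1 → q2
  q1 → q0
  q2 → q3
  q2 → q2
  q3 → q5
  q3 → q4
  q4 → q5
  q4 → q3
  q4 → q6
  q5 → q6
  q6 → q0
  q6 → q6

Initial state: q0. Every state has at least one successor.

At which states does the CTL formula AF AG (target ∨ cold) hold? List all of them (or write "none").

States satisfying AG (target ∨ cold): ∅.
States satisfying AF AG (target ∨ cold): ∅.

none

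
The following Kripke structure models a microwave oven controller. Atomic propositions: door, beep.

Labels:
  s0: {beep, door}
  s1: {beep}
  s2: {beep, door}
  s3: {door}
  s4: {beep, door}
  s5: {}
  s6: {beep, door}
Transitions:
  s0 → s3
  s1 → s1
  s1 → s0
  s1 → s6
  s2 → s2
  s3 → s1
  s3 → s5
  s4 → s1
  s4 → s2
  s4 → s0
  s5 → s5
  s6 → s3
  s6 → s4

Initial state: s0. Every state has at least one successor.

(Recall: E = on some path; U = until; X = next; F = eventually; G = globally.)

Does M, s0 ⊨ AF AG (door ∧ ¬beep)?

States satisfying AG (door ∧ ¬beep): ∅.
States satisfying AF AG (door ∧ ¬beep): ∅.
There is a path from s0 along which AG (door ∧ ¬beep) never holds.
s0 ∉ Sat(AF AG (door ∧ ¬beep)).

Does not hold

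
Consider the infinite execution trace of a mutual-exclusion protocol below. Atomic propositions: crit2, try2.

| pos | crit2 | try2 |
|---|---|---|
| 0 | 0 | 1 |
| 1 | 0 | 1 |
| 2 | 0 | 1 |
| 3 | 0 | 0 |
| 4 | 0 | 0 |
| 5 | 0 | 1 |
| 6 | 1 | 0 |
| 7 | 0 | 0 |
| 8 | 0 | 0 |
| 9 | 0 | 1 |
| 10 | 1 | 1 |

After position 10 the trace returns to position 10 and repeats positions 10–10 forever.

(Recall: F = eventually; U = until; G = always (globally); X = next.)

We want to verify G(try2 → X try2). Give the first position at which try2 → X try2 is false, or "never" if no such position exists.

Check try2 → X try2 at each position in order: 0 ✓, 1 ✓.
At position 2 the labels are {try2} and the next position 3 has {}, so try2 → X try2 is false there. This is the first violation.

2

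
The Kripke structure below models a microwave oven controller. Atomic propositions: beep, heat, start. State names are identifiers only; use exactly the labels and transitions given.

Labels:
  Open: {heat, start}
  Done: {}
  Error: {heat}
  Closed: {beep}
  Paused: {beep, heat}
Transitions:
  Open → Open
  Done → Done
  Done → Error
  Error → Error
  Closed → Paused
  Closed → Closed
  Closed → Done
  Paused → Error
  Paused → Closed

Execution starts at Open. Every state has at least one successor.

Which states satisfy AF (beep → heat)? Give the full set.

{Open, Done, Error, Paused}

States satisfying beep → heat: {Open, Done, Error, Paused}.
States satisfying AF (beep → heat): {Open, Done, Error, Paused}.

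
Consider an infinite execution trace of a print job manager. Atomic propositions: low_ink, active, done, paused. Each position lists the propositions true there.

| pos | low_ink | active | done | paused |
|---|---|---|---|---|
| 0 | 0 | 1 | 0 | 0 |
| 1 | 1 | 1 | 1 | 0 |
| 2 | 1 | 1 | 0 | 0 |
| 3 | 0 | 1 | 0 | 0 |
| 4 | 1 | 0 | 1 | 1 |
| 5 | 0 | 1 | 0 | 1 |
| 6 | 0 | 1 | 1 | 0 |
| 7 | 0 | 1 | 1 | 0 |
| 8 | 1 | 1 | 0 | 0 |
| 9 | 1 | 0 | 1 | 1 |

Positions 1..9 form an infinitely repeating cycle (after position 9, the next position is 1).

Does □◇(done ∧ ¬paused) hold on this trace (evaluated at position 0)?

◇(done ∧ ¬paused) holds at every position 0..9, and those are all positions ever visited, so □◇(done ∧ ¬paused) holds.

Yes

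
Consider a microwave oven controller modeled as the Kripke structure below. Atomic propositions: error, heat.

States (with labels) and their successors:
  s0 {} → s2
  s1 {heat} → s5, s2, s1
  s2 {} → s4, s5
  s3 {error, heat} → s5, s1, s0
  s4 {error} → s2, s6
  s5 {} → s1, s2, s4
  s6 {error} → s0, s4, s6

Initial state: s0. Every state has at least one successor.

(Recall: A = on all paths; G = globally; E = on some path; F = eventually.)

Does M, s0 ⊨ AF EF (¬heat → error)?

Yes

States satisfying EF (¬heat → error): {s0, s1, s2, s3, s4, s5, s6}.
States satisfying AF EF (¬heat → error): {s0, s1, s2, s3, s4, s5, s6}.
s0 ∈ Sat(AF EF (¬heat → error)).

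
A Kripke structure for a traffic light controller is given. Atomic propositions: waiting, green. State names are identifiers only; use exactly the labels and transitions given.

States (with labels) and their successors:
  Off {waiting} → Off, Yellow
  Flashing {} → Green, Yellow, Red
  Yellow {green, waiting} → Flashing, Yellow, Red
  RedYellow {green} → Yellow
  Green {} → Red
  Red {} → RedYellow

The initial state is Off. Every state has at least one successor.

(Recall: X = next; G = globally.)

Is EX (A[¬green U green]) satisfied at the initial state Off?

States satisfying A[¬green U green]: {Flashing, Yellow, RedYellow, Green, Red}.
States satisfying EX (A[¬green U green]): {Off, Flashing, Yellow, RedYellow, Green, Red}.
Off ∈ Sat(EX (A[¬green U green])).

Holds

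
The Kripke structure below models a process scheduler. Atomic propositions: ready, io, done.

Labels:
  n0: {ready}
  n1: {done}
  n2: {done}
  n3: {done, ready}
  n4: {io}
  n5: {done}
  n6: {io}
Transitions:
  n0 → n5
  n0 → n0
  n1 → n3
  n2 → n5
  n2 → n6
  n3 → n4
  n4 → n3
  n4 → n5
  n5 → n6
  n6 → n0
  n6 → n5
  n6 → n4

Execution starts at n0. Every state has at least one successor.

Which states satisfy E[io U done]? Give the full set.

States satisfying io: {n4, n6}.
States satisfying done: {n1, n2, n3, n5}.
States satisfying E[io U done]: {n1, n2, n3, n4, n5, n6}.

{n1, n2, n3, n4, n5, n6}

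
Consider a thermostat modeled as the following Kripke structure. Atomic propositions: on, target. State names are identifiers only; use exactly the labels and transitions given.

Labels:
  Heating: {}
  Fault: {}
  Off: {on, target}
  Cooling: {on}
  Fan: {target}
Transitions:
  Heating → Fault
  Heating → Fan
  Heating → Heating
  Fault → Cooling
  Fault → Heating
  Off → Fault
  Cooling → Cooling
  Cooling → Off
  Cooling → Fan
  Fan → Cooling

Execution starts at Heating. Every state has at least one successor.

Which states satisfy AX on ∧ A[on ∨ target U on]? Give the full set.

States satisfying on: {Off, Cooling}.
States satisfying AX on: {Fan}.
States satisfying on ∨ target: {Off, Cooling, Fan}.
States satisfying A[on ∨ target U on]: {Off, Cooling, Fan}.
States satisfying AX on ∧ A[on ∨ target U on]: {Fan}.

{Fan}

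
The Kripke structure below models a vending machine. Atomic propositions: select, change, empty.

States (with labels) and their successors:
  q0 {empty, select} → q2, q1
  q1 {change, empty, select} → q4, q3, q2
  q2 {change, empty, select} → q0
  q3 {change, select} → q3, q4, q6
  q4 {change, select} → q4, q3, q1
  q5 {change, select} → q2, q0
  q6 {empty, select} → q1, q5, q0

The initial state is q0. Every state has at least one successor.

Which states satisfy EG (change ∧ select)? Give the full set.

States satisfying change ∧ select: {q1, q2, q3, q4, q5}.
States satisfying EG (change ∧ select): {q1, q3, q4}.

{q1, q3, q4}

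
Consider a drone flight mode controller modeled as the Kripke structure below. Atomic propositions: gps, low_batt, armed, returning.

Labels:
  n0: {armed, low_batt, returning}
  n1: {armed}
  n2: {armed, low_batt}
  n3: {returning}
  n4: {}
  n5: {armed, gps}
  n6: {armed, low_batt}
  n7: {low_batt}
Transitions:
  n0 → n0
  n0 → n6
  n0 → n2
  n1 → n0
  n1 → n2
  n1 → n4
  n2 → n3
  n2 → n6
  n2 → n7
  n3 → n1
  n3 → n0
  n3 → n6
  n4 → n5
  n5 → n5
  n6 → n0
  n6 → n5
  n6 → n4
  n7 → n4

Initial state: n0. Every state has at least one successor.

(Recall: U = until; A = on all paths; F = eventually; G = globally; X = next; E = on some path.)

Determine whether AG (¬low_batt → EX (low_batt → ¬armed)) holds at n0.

States satisfying ¬low_batt → EX (low_batt → ¬armed): {n0, n1, n2, n3, n4, n5, n6, n7}.
States satisfying AG (¬low_batt → EX (low_batt → ¬armed)): {n0, n1, n2, n3, n4, n5, n6, n7}.
Every state reachable from n0 satisfies ¬low_batt → EX (low_batt → ¬armed).
n0 ∈ Sat(AG (¬low_batt → EX (low_batt → ¬armed))).

Yes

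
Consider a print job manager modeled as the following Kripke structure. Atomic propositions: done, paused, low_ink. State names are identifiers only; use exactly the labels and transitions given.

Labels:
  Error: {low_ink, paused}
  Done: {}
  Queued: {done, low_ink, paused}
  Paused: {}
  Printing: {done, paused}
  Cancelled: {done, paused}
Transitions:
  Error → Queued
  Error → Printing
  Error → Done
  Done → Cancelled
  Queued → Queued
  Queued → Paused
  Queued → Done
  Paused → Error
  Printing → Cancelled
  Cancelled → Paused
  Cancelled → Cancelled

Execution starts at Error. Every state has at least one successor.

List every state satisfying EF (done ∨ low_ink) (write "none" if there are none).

States satisfying done ∨ low_ink: {Error, Queued, Printing, Cancelled}.
States satisfying EF (done ∨ low_ink): {Error, Done, Queued, Paused, Printing, Cancelled}.

{Error, Done, Queued, Paused, Printing, Cancelled}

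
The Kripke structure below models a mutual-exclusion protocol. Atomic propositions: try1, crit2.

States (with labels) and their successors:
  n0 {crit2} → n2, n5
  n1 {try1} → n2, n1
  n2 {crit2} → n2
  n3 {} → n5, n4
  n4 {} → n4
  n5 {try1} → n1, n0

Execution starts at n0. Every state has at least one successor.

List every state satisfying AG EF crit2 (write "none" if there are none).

States satisfying EF crit2: {n0, n1, n2, n3, n5}.
States satisfying AG EF crit2: {n0, n1, n2, n5}.

{n0, n1, n2, n5}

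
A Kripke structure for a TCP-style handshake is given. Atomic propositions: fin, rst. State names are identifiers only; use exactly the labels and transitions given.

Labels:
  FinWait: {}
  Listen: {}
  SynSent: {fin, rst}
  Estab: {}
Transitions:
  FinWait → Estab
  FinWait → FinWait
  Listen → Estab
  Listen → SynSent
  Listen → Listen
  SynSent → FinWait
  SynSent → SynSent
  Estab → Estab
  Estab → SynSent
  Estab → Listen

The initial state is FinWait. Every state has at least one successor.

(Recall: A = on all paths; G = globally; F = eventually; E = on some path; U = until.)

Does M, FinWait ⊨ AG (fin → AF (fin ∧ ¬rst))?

Violated

States satisfying fin → AF (fin ∧ ¬rst): {FinWait, Listen, Estab}.
States satisfying AG (fin → AF (fin ∧ ¬rst)): ∅.
SynSent is reachable from FinWait and violates fin → AF (fin ∧ ¬rst), so AG fails at FinWait.
FinWait ∉ Sat(AG (fin → AF (fin ∧ ¬rst))).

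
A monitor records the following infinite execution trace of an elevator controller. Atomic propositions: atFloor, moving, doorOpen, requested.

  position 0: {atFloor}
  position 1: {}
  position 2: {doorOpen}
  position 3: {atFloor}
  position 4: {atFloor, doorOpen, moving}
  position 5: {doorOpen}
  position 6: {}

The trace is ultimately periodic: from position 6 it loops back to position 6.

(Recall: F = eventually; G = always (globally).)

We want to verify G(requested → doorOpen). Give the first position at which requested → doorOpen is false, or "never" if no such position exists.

requested → doorOpen holds at every position 0..6, and those are all the positions the trace ever visits, so the invariant G(requested → doorOpen) is never violated.

never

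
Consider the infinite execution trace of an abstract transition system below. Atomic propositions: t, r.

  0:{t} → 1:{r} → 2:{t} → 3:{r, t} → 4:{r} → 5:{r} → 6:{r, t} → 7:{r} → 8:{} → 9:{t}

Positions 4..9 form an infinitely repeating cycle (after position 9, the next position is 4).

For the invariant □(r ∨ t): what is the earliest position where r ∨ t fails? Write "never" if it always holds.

Check r ∨ t at each position in order: 0 ✓, 1 ✓, 2 ✓, 3 ✓, 4 ✓, 5 ✓, 6 ✓, 7 ✓.
At position 8 the labels are {}, so r ∨ t is false there. This is the first violation.

8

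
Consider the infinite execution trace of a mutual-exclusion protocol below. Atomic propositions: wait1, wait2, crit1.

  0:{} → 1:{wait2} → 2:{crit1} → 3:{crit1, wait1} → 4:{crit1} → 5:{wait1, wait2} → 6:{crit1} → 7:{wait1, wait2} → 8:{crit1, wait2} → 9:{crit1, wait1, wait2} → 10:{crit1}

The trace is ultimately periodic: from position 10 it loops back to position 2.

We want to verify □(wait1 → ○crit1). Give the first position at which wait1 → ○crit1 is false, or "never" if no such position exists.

never

wait1 → ○crit1 holds at every position 0..10, and those are all the positions the trace ever visits, so the invariant □(wait1 → ○crit1) is never violated.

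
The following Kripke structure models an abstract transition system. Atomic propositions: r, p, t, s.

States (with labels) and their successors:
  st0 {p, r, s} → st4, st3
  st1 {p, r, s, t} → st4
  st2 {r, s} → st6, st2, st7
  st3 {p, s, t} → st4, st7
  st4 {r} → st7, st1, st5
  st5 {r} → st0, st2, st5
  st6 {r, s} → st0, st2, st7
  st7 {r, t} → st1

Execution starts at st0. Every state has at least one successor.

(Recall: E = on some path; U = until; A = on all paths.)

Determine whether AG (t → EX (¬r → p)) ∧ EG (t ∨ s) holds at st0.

Does not hold

States satisfying t → EX (¬r → p): {st0, st1, st2, st3, st4, st5, st6, st7}.
States satisfying AG (t → EX (¬r → p)): {st0, st1, st2, st3, st4, st5, st6, st7}.
States satisfying t ∨ s: {st0, st1, st2, st3, st6, st7}.
States satisfying EG (t ∨ s): {st2, st6}.
States satisfying AG (t → EX (¬r → p)) ∧ EG (t ∨ s): {st2, st6}.
st0 ∉ Sat(AG (t → EX (¬r → p)) ∧ EG (t ∨ s)).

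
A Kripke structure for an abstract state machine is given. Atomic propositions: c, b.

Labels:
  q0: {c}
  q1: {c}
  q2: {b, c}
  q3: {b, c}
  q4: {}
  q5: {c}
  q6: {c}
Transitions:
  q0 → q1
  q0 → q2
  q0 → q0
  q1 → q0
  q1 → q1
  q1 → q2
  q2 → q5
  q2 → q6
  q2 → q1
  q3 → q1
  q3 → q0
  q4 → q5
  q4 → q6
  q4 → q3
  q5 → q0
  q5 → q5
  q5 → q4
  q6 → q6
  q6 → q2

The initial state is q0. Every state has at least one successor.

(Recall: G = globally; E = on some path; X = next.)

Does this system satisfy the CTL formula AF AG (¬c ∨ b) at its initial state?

States satisfying AG (¬c ∨ b): ∅.
States satisfying AF AG (¬c ∨ b): ∅.
There is a path from q0 along which AG (¬c ∨ b) never holds.
q0 ∉ Sat(AF AG (¬c ∨ b)).

Violated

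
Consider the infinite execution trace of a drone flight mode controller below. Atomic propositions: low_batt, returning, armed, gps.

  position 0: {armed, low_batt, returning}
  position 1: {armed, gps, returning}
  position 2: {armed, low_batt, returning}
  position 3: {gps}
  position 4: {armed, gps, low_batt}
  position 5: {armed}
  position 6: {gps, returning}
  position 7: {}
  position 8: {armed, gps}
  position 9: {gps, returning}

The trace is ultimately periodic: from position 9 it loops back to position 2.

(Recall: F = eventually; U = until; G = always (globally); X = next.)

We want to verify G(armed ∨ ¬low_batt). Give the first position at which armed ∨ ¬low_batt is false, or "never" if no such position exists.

never

armed ∨ ¬low_batt holds at every position 0..9, and those are all the positions the trace ever visits, so the invariant G(armed ∨ ¬low_batt) is never violated.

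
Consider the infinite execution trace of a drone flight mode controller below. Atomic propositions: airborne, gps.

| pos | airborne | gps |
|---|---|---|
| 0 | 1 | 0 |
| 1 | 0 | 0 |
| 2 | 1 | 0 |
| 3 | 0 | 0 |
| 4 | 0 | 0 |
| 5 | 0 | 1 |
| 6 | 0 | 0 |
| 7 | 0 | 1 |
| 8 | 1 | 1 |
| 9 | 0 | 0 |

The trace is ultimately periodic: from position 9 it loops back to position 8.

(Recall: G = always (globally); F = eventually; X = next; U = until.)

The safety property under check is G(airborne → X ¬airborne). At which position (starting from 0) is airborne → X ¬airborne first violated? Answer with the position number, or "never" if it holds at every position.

airborne → X ¬airborne holds at every position 0..9, and those are all the positions the trace ever visits, so the invariant G(airborne → X ¬airborne) is never violated.

never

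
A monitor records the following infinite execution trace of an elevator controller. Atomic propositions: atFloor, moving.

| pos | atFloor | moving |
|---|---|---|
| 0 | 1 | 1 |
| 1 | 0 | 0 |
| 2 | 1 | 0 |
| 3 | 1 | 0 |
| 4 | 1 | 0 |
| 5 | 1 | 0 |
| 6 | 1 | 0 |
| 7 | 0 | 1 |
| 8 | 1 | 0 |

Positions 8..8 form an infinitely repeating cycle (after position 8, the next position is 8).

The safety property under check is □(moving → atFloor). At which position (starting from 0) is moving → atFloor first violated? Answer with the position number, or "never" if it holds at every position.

Check moving → atFloor at each position in order: 0 ✓, 1 ✓, 2 ✓, 3 ✓, 4 ✓, 5 ✓, 6 ✓.
At position 7 the labels are {moving}, so moving → atFloor is false there. This is the first violation.

7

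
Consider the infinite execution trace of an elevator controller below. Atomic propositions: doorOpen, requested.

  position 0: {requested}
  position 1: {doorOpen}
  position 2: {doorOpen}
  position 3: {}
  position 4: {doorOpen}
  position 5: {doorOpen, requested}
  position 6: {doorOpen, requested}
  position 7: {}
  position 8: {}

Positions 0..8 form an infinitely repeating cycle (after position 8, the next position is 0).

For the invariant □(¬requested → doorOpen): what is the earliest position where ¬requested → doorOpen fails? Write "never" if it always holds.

3

Check ¬requested → doorOpen at each position in order: 0 ✓, 1 ✓, 2 ✓.
At position 3 the labels are {}, so ¬requested → doorOpen is false there. This is the first violation.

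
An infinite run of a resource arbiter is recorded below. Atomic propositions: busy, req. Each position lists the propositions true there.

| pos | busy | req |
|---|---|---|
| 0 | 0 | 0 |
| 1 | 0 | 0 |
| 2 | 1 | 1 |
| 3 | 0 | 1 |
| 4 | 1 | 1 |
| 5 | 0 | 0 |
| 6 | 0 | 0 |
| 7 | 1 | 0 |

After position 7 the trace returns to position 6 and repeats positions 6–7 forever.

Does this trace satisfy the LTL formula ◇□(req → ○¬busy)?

□(req → ○¬busy) holds at position 4, which is reachable from 0, so ◇□(req → ○¬busy) holds.

Holds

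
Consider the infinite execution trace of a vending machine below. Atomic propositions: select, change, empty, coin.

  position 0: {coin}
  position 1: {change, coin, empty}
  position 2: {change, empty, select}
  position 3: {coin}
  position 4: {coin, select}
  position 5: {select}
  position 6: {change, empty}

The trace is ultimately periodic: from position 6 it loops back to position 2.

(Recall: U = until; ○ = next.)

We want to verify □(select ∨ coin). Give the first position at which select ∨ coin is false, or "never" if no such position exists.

6

Check select ∨ coin at each position in order: 0 ✓, 1 ✓, 2 ✓, 3 ✓, 4 ✓, 5 ✓.
At position 6 the labels are {change, empty}, so select ∨ coin is false there. This is the first violation.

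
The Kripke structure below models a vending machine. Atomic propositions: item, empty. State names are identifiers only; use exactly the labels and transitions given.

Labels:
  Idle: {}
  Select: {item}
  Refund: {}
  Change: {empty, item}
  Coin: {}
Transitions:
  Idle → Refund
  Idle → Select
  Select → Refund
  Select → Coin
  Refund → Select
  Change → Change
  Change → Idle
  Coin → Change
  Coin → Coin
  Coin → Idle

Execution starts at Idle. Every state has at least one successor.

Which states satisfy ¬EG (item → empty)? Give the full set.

{Idle, Select, Refund}

States satisfying item → empty: {Idle, Refund, Change, Coin}.
States satisfying EG (item → empty): {Change, Coin}.
States satisfying ¬EG (item → empty): {Idle, Select, Refund}.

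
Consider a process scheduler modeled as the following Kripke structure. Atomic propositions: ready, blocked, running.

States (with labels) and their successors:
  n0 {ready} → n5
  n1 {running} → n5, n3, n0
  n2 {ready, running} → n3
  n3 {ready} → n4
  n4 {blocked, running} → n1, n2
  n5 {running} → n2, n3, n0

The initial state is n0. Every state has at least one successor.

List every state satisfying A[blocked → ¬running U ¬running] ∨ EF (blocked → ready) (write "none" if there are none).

{n0, n1, n2, n3, n4, n5}

States satisfying blocked → ¬running: {n0, n1, n2, n3, n5}.
States satisfying ¬running: {n0, n3}.
States satisfying A[blocked → ¬running U ¬running]: {n0, n1, n2, n3, n5}.
States satisfying blocked → ready: {n0, n1, n2, n3, n5}.
States satisfying EF (blocked → ready): {n0, n1, n2, n3, n4, n5}.
States satisfying A[blocked → ¬running U ¬running] ∨ EF (blocked → ready): {n0, n1, n2, n3, n4, n5}.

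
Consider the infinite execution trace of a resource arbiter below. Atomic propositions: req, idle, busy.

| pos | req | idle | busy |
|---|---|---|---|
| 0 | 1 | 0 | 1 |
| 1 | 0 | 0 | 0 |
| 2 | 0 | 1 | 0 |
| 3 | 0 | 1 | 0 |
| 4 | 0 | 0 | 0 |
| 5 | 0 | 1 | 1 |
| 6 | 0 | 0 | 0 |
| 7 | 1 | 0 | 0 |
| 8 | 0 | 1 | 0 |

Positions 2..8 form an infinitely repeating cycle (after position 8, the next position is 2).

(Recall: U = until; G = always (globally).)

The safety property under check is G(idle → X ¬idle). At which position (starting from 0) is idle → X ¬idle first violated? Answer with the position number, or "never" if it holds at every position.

2

Check idle → X ¬idle at each position in order: 0 ✓, 1 ✓.
At position 2 the labels are {idle} and the next position 3 has {idle}, so idle → X ¬idle is false there. This is the first violation.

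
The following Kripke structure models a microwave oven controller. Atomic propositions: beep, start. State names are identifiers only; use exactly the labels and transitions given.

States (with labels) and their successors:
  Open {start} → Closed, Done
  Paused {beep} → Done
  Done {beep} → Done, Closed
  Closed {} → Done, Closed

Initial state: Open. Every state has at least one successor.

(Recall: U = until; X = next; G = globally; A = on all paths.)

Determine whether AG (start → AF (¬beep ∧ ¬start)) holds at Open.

States satisfying start → AF (¬beep ∧ ¬start): {Paused, Done, Closed}.
States satisfying AG (start → AF (¬beep ∧ ¬start)): {Paused, Done, Closed}.
Open is reachable from Open and violates start → AF (¬beep ∧ ¬start), so AG fails at Open.
Open ∉ Sat(AG (start → AF (¬beep ∧ ¬start))).

Does not hold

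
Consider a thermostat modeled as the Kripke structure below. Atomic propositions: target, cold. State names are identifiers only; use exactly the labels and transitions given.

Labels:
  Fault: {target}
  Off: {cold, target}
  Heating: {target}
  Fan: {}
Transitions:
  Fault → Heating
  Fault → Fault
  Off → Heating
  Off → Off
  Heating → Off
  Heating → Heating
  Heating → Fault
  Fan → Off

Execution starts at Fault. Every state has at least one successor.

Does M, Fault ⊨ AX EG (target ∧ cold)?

Violated

States satisfying EG (target ∧ cold): {Off}.
States satisfying AX EG (target ∧ cold): {Fan}.
Fault ∉ Sat(AX EG (target ∧ cold)).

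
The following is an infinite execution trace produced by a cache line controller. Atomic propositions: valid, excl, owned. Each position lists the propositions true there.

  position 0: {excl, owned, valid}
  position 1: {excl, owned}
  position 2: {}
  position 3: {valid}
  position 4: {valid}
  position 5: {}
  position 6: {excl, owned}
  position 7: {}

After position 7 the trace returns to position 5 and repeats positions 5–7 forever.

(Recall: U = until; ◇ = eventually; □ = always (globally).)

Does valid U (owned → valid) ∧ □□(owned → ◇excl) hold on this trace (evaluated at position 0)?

Holds

Walking from position 0: owned → valid first holds at position 0, and valid holds at every earlier position along the way, so valid U (owned → valid) holds.
□(owned → ◇excl) holds at every position 0..7, and those are all positions ever visited, so □□(owned → ◇excl) holds.
At position 0: valid U (owned → valid) is true; □□(owned → ◇excl) is true; so valid U (owned → valid) ∧ □□(owned → ◇excl) is true.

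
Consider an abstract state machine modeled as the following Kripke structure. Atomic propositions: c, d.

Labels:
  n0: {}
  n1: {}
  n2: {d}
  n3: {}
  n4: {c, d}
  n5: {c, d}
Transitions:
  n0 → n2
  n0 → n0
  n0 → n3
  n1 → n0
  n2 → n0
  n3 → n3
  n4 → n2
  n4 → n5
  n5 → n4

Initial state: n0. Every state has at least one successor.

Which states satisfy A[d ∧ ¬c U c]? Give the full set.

States satisfying d ∧ ¬c: {n2}.
States satisfying c: {n4, n5}.
States satisfying A[d ∧ ¬c U c]: {n4, n5}.

{n4, n5}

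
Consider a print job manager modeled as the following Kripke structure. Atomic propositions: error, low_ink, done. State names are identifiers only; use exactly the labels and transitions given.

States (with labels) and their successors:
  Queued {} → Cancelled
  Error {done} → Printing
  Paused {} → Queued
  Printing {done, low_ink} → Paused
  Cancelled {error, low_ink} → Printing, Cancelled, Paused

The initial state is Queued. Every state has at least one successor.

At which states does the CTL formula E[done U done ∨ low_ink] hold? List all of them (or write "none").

{Error, Printing, Cancelled}

States satisfying done: {Error, Printing}.
States satisfying done ∨ low_ink: {Error, Printing, Cancelled}.
States satisfying E[done U done ∨ low_ink]: {Error, Printing, Cancelled}.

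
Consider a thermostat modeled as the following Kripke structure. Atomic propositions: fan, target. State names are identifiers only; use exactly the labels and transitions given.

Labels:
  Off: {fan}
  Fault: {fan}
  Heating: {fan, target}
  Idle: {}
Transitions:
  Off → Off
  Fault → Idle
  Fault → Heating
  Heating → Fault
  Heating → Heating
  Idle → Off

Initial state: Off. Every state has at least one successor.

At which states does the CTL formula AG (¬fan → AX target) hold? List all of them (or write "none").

{Off}

States satisfying ¬fan → AX target: {Off, Fault, Heating}.
States satisfying AG (¬fan → AX target): {Off}.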